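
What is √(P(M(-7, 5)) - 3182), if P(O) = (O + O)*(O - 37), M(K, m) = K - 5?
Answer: I*√2006 ≈ 44.788*I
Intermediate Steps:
M(K, m) = -5 + K
P(O) = 2*O*(-37 + O) (P(O) = (2*O)*(-37 + O) = 2*O*(-37 + O))
√(P(M(-7, 5)) - 3182) = √(2*(-5 - 7)*(-37 + (-5 - 7)) - 3182) = √(2*(-12)*(-37 - 12) - 3182) = √(2*(-12)*(-49) - 3182) = √(1176 - 3182) = √(-2006) = I*√2006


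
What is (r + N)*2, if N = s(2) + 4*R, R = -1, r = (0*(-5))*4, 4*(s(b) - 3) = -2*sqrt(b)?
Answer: -2 - sqrt(2) ≈ -3.4142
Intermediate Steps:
s(b) = 3 - sqrt(b)/2 (s(b) = 3 + (-2*sqrt(b))/4 = 3 - sqrt(b)/2)
r = 0 (r = 0*4 = 0)
N = -1 - sqrt(2)/2 (N = (3 - sqrt(2)/2) + 4*(-1) = (3 - sqrt(2)/2) - 4 = -1 - sqrt(2)/2 ≈ -1.7071)
(r + N)*2 = (0 + (-1 - sqrt(2)/2))*2 = (-1 - sqrt(2)/2)*2 = -2 - sqrt(2)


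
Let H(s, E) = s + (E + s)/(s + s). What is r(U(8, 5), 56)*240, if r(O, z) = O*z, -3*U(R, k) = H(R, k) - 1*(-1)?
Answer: -43960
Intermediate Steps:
H(s, E) = s + (E + s)/(2*s) (H(s, E) = s + (E + s)/((2*s)) = s + (E + s)*(1/(2*s)) = s + (E + s)/(2*s))
U(R, k) = -1/2 - R/3 - k/(6*R) (U(R, k) = -((1/2 + R + k/(2*R)) - 1*(-1))/3 = -((1/2 + R + k/(2*R)) + 1)/3 = -(3/2 + R + k/(2*R))/3 = -1/2 - R/3 - k/(6*R))
r(U(8, 5), 56)*240 = ((-1/2 - 1/3*8 - 1/6*5/8)*56)*240 = ((-1/2 - 8/3 - 1/6*5*1/8)*56)*240 = ((-1/2 - 8/3 - 5/48)*56)*240 = -157/48*56*240 = -1099/6*240 = -43960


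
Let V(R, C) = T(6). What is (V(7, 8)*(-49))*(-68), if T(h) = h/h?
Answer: 3332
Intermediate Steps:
T(h) = 1
V(R, C) = 1
(V(7, 8)*(-49))*(-68) = (1*(-49))*(-68) = -49*(-68) = 3332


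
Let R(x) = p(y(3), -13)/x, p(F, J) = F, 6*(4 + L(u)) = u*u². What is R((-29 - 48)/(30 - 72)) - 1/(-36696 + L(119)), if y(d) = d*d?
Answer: 79107720/16114549 ≈ 4.9091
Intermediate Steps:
L(u) = -4 + u³/6 (L(u) = -4 + (u*u²)/6 = -4 + u³/6)
y(d) = d²
R(x) = 9/x (R(x) = 3²/x = 9/x)
R((-29 - 48)/(30 - 72)) - 1/(-36696 + L(119)) = 9/(((-29 - 48)/(30 - 72))) - 1/(-36696 + (-4 + (⅙)*119³)) = 9/((-77/(-42))) - 1/(-36696 + (-4 + (⅙)*1685159)) = 9/((-77*(-1/42))) - 1/(-36696 + (-4 + 1685159/6)) = 9/(11/6) - 1/(-36696 + 1685135/6) = 9*(6/11) - 1/1464959/6 = 54/11 - 1*6/1464959 = 54/11 - 6/1464959 = 79107720/16114549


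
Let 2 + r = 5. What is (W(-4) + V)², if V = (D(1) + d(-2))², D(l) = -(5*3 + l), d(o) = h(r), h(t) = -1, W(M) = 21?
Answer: 96100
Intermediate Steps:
r = 3 (r = -2 + 5 = 3)
d(o) = -1
D(l) = -15 - l (D(l) = -(15 + l) = -15 - l)
V = 289 (V = ((-15 - 1*1) - 1)² = ((-15 - 1) - 1)² = (-16 - 1)² = (-17)² = 289)
(W(-4) + V)² = (21 + 289)² = 310² = 96100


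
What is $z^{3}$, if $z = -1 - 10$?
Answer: $-1331$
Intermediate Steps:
$z = -11$ ($z = -1 - 10 = -11$)
$z^{3} = \left(-11\right)^{3} = -1331$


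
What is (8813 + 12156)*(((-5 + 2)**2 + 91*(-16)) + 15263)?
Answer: 289707704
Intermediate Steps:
(8813 + 12156)*(((-5 + 2)**2 + 91*(-16)) + 15263) = 20969*(((-3)**2 - 1456) + 15263) = 20969*((9 - 1456) + 15263) = 20969*(-1447 + 15263) = 20969*13816 = 289707704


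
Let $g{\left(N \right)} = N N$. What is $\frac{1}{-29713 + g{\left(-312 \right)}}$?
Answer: $\frac{1}{67631} \approx 1.4786 \cdot 10^{-5}$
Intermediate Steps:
$g{\left(N \right)} = N^{2}$
$\frac{1}{-29713 + g{\left(-312 \right)}} = \frac{1}{-29713 + \left(-312\right)^{2}} = \frac{1}{-29713 + 97344} = \frac{1}{67631}$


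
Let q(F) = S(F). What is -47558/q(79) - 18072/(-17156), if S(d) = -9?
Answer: 204016924/38601 ≈ 5285.3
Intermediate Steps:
q(F) = -9
-47558/q(79) - 18072/(-17156) = -47558/(-9) - 18072/(-17156) = -47558*(-⅑) - 18072*(-1/17156) = 47558/9 + 4518/4289 = 204016924/38601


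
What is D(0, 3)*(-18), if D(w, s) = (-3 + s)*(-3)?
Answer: 0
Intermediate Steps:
D(w, s) = 9 - 3*s
D(0, 3)*(-18) = (9 - 3*3)*(-18) = (9 - 9)*(-18) = 0*(-18) = 0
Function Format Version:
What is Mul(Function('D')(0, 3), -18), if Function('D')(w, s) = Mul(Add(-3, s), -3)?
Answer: 0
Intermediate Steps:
Function('D')(w, s) = Add(9, Mul(-3, s))
Mul(Function('D')(0, 3), -18) = Mul(Add(9, Mul(-3, 3)), -18) = Mul(Add(9, -9), -18) = Mul(0, -18) = 0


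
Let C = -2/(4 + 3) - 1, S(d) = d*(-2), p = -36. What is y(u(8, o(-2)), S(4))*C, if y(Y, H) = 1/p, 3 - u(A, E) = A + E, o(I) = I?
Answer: 1/28 ≈ 0.035714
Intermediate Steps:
u(A, E) = 3 - A - E (u(A, E) = 3 - (A + E) = 3 + (-A - E) = 3 - A - E)
S(d) = -2*d
y(Y, H) = -1/36 (y(Y, H) = 1/(-36) = -1/36)
C = -9/7 (C = -2/7 - 1 = -9/7 ≈ -1.2857)
y(u(8, o(-2)), S(4))*C = -1/36*(-9/7) = 1/28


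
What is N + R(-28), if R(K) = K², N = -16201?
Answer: -15417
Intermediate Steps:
N + R(-28) = -16201 + (-28)² = -16201 + 784 = -15417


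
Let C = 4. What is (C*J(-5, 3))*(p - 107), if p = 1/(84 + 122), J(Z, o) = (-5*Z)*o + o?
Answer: -3438396/103 ≈ -33383.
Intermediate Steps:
J(Z, o) = o - 5*Z*o (J(Z, o) = -5*Z*o + o = o - 5*Z*o)
p = 1/206 ≈ 0.0048544
(C*J(-5, 3))*(p - 107) = (4*(3*(1 - 5*(-5))))*(1/206 - 107) = (4*(3*(1 + 25)))*(-22041/206) = (4*(3*26))*(-22041/206) = (4*78)*(-22041/206) = 312*(-22041/206) = -3438396/103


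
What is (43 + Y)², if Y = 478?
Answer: 271441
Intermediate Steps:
(43 + Y)² = (43 + 478)² = 521² = 271441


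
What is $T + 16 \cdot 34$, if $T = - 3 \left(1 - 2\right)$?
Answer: $547$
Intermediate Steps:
$T = 3$ ($T = \left(-3\right) \left(-1\right) = 3$)
$T + 16 \cdot 34 = 3 + 16 \cdot 34 = 3 + 544 = 547$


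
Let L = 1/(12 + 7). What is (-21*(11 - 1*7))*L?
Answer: -84/19 ≈ -4.4211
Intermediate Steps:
L = 1/19 ≈ 0.052632
(-21*(11 - 1*7))*L = -21*(11 - 1*7)*(1/19) = -21*(11 - 7)*(1/19) = -21*4*(1/19) = -84*1/19 = -84/19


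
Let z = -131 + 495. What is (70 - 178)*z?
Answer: -39312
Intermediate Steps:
z = 364
(70 - 178)*z = (70 - 178)*364 = -108*364 = -39312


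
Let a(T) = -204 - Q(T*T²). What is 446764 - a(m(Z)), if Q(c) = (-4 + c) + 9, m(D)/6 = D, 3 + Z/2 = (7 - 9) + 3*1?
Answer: 433149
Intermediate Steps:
Z = -4 (Z = -6 + 2*((7 - 9) + 3*1) = -6 + 2*(-2 + 3) = -6 + 2*1 = -6 + 2 = -4)
m(D) = 6*D
Q(c) = 5 + c
a(T) = -209 - T³ (a(T) = -204 - (5 + T*T²) = -204 - (5 + T³) = -204 + (-5 - T³) = -209 - T³)
446764 - a(m(Z)) = 446764 - (-209 - (6*(-4))³) = 446764 - (-209 - 1*(-24)³) = 446764 - (-209 - 1*(-13824)) = 446764 - (-209 + 13824) = 446764 - 1*13615 = 446764 - 13615 = 433149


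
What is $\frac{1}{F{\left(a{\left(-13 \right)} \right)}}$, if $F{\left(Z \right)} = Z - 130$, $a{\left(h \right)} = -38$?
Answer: $- \frac{1}{168} \approx -0.0059524$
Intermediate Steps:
$F{\left(Z \right)} = -130 + Z$
$\frac{1}{F{\left(a{\left(-13 \right)} \right)}} = \frac{1}{-130 - 38} = \frac{1}{-168} = - \frac{1}{168}$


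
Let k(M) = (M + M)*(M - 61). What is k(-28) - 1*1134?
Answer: 3850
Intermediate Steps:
k(M) = 2*M*(-61 + M) (k(M) = (2*M)*(-61 + M) = 2*M*(-61 + M))
k(-28) - 1*1134 = 2*(-28)*(-61 - 28) - 1*1134 = 2*(-28)*(-89) - 1134 = 4984 - 1134 = 3850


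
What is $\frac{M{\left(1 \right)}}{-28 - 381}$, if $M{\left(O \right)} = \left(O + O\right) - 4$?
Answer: $\frac{2}{409} \approx 0.00489$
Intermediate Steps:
$M{\left(O \right)} = -4 + 2 O$ ($M{\left(O \right)} = 2 O - 4 = -4 + 2 O$)
$\frac{M{\left(1 \right)}}{-28 - 381} = \frac{-4 + 2 \cdot 1}{-28 - 381} = \frac{-4 + 2}{-28 - 381} = - \frac{2}{-409} = \left(-2\right) \left(- \frac{1}{409}\right) = \frac{2}{409}$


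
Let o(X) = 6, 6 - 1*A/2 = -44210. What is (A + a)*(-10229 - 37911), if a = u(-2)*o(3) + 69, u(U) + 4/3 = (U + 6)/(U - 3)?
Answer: -4259821948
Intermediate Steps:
A = 88432 (A = 12 - 2*(-44210) = 12 + 88420 = 88432)
u(U) = -4/3 + (6 + U)/(-3 + U) (u(U) = -4/3 + (U + 6)/(U - 3) = -4/3 + (6 + U)/(-3 + U))
a = 281/5 (a = ((30 - 1*(-2))/(3*(-3 - 2)))*6 + 69 = ((⅓)*(30 + 2)/(-5))*6 + 69 = ((⅓)*(-⅕)*32)*6 + 69 = -32/15*6 + 69 = -64/5 + 69 = 281/5 ≈ 56.200)
(A + a)*(-10229 - 37911) = (88432 + 281/5)*(-10229 - 37911) = (442441/5)*(-48140) = -4259821948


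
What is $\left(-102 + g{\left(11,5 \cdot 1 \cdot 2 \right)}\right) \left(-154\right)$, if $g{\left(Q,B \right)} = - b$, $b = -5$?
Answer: $14938$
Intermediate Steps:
$g{\left(Q,B \right)} = 5$ ($g{\left(Q,B \right)} = \left(-1\right) \left(-5\right) = 5$)
$\left(-102 + g{\left(11,5 \cdot 1 \cdot 2 \right)}\right) \left(-154\right) = \left(-102 + 5\right) \left(-154\right) = \left(-97\right) \left(-154\right) = 14938$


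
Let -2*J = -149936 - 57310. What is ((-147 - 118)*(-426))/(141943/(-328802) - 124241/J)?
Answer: -295871226964380/4273788367 ≈ -69229.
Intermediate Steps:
J = 103623 (J = -(-149936 - 57310)/2 = -1/2*(-207246) = 103623)
((-147 - 118)*(-426))/(141943/(-328802) - 124241/J) = ((-147 - 118)*(-426))/(141943/(-328802) - 124241/103623) = (-265*(-426))/(141943*(-1/328802) - 124241*1/103623) = 112890/(-141943/328802 - 9557/7971) = 112890/(-4273788367/2620880742) = 112890*(-2620880742/4273788367) = -295871226964380/4273788367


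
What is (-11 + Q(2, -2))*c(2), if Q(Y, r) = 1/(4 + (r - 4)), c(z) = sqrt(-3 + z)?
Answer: -23*I/2 ≈ -11.5*I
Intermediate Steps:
Q(Y, r) = 1/r (Q(Y, r) = 1/(4 + (-4 + r)) = 1/r)
(-11 + Q(2, -2))*c(2) = (-11 + 1/(-2))*sqrt(-3 + 2) = (-11 - 1/2)*sqrt(-1) = -23*I/2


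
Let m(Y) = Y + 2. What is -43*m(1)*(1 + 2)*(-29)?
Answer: 11223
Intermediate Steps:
m(Y) = 2 + Y
-43*m(1)*(1 + 2)*(-29) = -43*(2 + 1)*(1 + 2)*(-29) = -129*3*(-29) = -43*9*(-29) = -387*(-29) = 11223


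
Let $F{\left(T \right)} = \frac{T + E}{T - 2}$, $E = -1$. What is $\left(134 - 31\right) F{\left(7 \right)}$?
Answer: $\frac{618}{5} \approx 123.6$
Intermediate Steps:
$F{\left(T \right)} = \frac{-1 + T}{-2 + T}$ ($F{\left(T \right)} = \frac{T - 1}{T - 2} = \frac{-1 + T}{-2 + T}$)
$\left(134 - 31\right) F{\left(7 \right)} = \left(134 - 31\right) \frac{-1 + 7}{-2 + 7} = 103 \cdot \frac{1}{5} \cdot 6 = 103 \cdot \frac{6}{5} = \frac{618}{5}$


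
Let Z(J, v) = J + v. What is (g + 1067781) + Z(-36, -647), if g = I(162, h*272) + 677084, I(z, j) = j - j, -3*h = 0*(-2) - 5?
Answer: 1744182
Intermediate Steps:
h = 5/3 (h = -(0*(-2) - 5)/3 = -(0 - 5)/3 = -⅓*(-5) = 5/3 ≈ 1.6667)
I(z, j) = 0
g = 677084 (g = 0 + 677084 = 677084)
(g + 1067781) + Z(-36, -647) = (677084 + 1067781) + (-36 - 647) = 1744865 - 683 = 1744182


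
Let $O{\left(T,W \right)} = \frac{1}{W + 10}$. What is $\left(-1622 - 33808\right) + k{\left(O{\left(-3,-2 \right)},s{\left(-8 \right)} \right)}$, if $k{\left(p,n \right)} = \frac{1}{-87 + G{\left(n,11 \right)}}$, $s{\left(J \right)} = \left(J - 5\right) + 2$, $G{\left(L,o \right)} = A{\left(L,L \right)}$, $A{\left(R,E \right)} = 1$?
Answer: $- \frac{3046981}{86} \approx -35430.0$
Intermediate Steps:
$G{\left(L,o \right)} = 1$
$O{\left(T,W \right)} = \frac{1}{10 + W}$
$s{\left(J \right)} = -3 + J$ ($s{\left(J \right)} = \left(-5 + J\right) + 2 = -3 + J$)
$k{\left(p,n \right)} = - \frac{1}{86}$ ($k{\left(p,n \right)} = \frac{1}{-87 + 1} = \frac{1}{-86} = - \frac{1}{86}$)
$\left(-1622 - 33808\right) + k{\left(O{\left(-3,-2 \right)},s{\left(-8 \right)} \right)} = \left(-1622 - 33808\right) - \frac{1}{86} = -35430 - \frac{1}{86} = - \frac{3046981}{86}$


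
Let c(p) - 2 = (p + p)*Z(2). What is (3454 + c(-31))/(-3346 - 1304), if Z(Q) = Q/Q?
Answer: -1697/2325 ≈ -0.72989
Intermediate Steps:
Z(Q) = 1
c(p) = 2 + 2*p (c(p) = 2 + (p + p)*1 = 2 + (2*p)*1 = 2 + 2*p)
(3454 + c(-31))/(-3346 - 1304) = (3454 + (2 + 2*(-31)))/(-3346 - 1304) = (3454 + (2 - 62))/(-4650) = (3454 - 60)*(-1/4650) = 3394*(-1/4650) = -1697/2325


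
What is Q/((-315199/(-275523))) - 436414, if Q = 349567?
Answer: -41243507845/315199 ≈ -1.3085e+5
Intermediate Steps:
Q/((-315199/(-275523))) - 436414 = 349567/((-315199/(-275523))) - 436414 = 349567/((-315199*(-1/275523))) - 436414 = 349567/(315199/275523) - 436414 = 349567*(275523/315199) - 436414 = 96313748541/315199 - 436414 = -41243507845/315199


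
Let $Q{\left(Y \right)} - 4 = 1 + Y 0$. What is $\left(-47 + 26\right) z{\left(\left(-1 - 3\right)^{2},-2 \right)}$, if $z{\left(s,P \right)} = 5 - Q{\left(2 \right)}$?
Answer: $0$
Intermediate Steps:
$Q{\left(Y \right)} = 5$ ($Q{\left(Y \right)} = 4 + \left(1 + Y 0\right) = 4 + \left(1 + 0\right) = 4 + 1 = 5$)
$z{\left(s,P \right)} = 0$ ($z{\left(s,P \right)} = 5 - 5 = 0$)
$\left(-47 + 26\right) z{\left(\left(-1 - 3\right)^{2},-2 \right)} = \left(-47 + 26\right) 0 = \left(-21\right) 0 = 0$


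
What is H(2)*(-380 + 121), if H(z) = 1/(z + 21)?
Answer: -259/23 ≈ -11.261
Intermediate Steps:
H(z) = 1/(21 + z)
H(2)*(-380 + 121) = (-380 + 121)/(21 + 2) = -259/23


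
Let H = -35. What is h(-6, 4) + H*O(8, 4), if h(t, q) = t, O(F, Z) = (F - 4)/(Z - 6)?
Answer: 64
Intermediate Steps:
O(F, Z) = (-4 + F)/(-6 + Z)
h(-6, 4) + H*O(8, 4) = -6 - 35*(-4 + 8)/(-6 + 4) = -6 - 35*4/(-2) = -6 - (-35)*4/2 = -6 - 35*(-2) = -6 + 70 = 64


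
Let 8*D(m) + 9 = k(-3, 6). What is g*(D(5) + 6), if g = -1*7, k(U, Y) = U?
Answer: -63/2 ≈ -31.500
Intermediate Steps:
g = -7
D(m) = -3/2 (D(m) = -9/8 + (⅛)*(-3) = -9/8 - 3/8 = -3/2)
g*(D(5) + 6) = -7*(-3/2 + 6) = -7*9/2 = -63/2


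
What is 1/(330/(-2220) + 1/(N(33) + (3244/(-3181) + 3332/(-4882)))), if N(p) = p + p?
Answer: -18472621332/2458631821 ≈ -7.5134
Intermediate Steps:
N(p) = 2*p
1/(330/(-2220) + 1/(N(33) + (3244/(-3181) + 3332/(-4882)))) = 1/(330/(-2220) + 1/(2*33 + (3244/(-3181) + 3332/(-4882)))) = 1/(330*(-1/2220) + 1/(66 + (3244*(-1/3181) + 3332*(-1/4882)))) = 1/(-11/74 + 1/(66 + (-3244/3181 - 1666/2441))) = 1/(-11/74 + 1/(66 - 13218150/7764821)) = 1/(-11/74 + 1/(499260036/7764821)) = 1/(-11/74 + 7764821/499260036) = 1/(-2458631821/18472621332) = -18472621332/2458631821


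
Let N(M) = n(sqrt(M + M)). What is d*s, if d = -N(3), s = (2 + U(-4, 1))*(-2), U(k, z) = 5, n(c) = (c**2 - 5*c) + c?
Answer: 84 - 56*sqrt(6) ≈ -53.171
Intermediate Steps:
n(c) = c**2 - 4*c
N(M) = sqrt(2)*sqrt(M)*(-4 + sqrt(2)*sqrt(M)) (N(M) = sqrt(M + M)*(-4 + sqrt(M + M)) = sqrt(2*M)*(-4 + sqrt(2*M)) = (sqrt(2)*sqrt(M))*(-4 + sqrt(2)*sqrt(M)) = sqrt(2)*sqrt(M)*(-4 + sqrt(2)*sqrt(M)))
s = -14 (s = (2 + 5)*(-2) = 7*(-2) = -14)
d = -6 + 4*sqrt(6) (d = -(2*3 - 4*sqrt(2)*sqrt(3)) = -(6 - 4*sqrt(6)) = -6 + 4*sqrt(6) ≈ 3.7980)
d*s = (-6 + 4*sqrt(6))*(-14) = 84 - 56*sqrt(6)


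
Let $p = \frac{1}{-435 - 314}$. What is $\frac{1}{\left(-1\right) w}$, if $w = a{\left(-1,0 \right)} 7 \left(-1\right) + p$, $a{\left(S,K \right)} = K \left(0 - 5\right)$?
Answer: $749$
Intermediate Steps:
$a{\left(S,K \right)} = - 5 K$ ($a{\left(S,K \right)} = K \left(-5\right) = - 5 K$)
$p = - \frac{1}{749}$ ($p = \frac{1}{-749} = - \frac{1}{749} \approx -0.0013351$)
$w = - \frac{1}{749}$ ($w = \left(-5\right) 0 \cdot 7 \left(-1\right) - \frac{1}{749} = 0 \cdot 7 \left(-1\right) - \frac{1}{749} = 0 \left(-1\right) - \frac{1}{749} = 0 - \frac{1}{749} = - \frac{1}{749} \approx -0.0013351$)
$\frac{1}{\left(-1\right) w} = \frac{1}{\left(-1\right) \left(- \frac{1}{749}\right)} = \frac{1}{\frac{1}{749}} = 749$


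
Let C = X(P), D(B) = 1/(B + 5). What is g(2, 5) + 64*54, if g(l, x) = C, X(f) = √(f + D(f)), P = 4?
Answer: 3456 + √37/3 ≈ 3458.0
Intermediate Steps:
D(B) = 1/(5 + B)
X(f) = √(f + 1/(5 + f))
C = √37/3 (C = √((1 + 4*(5 + 4))/(5 + 4)) = √((1 + 4*9)/9) = √((1 + 36)/9) = √((⅑)*37) = √(37/9) = √37/3 ≈ 2.0276)
g(l, x) = √37/3
g(2, 5) + 64*54 = √37/3 + 64*54 = √37/3 + 3456 = 3456 + √37/3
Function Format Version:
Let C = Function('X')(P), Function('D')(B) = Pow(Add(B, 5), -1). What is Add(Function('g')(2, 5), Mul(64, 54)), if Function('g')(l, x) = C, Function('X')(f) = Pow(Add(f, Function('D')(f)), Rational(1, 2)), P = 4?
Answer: Add(3456, Mul(Rational(1, 3), Pow(37, Rational(1, 2)))) ≈ 3458.0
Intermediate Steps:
Function('D')(B) = Pow(Add(5, B), -1)
Function('X')(f) = Pow(Add(f, Pow(Add(5, f), -1)), Rational(1, 2))
C = Mul(Rational(1, 3), Pow(37, Rational(1, 2))) (C = Pow(Mul(Pow(Add(5, 4), -1), Add(1, Mul(4, Add(5, 4)))), Rational(1, 2)) = Pow(Mul(Pow(9, -1), Add(1, Mul(4, 9))), Rational(1, 2)) = Pow(Mul(Rational(1, 9), Add(1, 36)), Rational(1, 2)) = Pow(Mul(Rational(1, 9), 37), Rational(1, 2)) = Pow(Rational(37, 9), Rational(1, 2)) = Mul(Rational(1, 3), Pow(37, Rational(1, 2))) ≈ 2.0276)
Function('g')(l, x) = Mul(Rational(1, 3), Pow(37, Rational(1, 2)))
Add(Function('g')(2, 5), Mul(64, 54)) = Add(Mul(Rational(1, 3), Pow(37, Rational(1, 2))), Mul(64, 54)) = Add(Mul(Rational(1, 3), Pow(37, Rational(1, 2))), 3456) = Add(3456, Mul(Rational(1, 3), Pow(37, Rational(1, 2))))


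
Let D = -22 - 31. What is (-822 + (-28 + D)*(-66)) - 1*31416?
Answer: -26892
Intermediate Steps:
D = -53
(-822 + (-28 + D)*(-66)) - 1*31416 = (-822 + (-28 - 53)*(-66)) - 1*31416 = (-822 - 81*(-66)) - 31416 = (-822 + 5346) - 31416 = 4524 - 31416 = -26892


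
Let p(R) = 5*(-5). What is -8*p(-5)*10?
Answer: 2000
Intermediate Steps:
p(R) = -25
-8*p(-5)*10 = -8*(-25)*10 = 200*10 = 2000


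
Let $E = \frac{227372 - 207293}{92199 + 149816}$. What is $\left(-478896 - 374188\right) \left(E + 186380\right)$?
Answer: $- \frac{396699677408788}{2495} \approx -1.59 \cdot 10^{11}$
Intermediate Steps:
$E = \frac{207}{2495}$ ($E = \frac{20079}{242015} = 20079 \cdot \frac{1}{242015} = \frac{207}{2495} \approx 0.082966$)
$\left(-478896 - 374188\right) \left(E + 186380\right) = \left(-478896 - 374188\right) \left(\frac{207}{2495} + 186380\right) = \left(-853084\right) \frac{465018307}{2495} = - \frac{396699677408788}{2495}$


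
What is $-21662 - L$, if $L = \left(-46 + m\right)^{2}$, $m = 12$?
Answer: $-22818$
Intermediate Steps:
$L = 1156$ ($L = \left(-46 + 12\right)^{2} = \left(-34\right)^{2} = 1156$)
$-21662 - L = -21662 - 1156 = -22818$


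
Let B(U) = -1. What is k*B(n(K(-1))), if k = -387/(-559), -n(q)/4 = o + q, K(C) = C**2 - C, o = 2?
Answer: -9/13 ≈ -0.69231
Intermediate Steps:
n(q) = -8 - 4*q (n(q) = -4*(2 + q) = -8 - 4*q)
k = 9/13 (k = -387*(-1/559) = 9/13 ≈ 0.69231)
k*B(n(K(-1))) = (9/13)*(-1) = -9/13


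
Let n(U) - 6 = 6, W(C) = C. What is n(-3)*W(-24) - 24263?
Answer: -24551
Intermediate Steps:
n(U) = 12 (n(U) = 6 + 6 = 12)
n(-3)*W(-24) - 24263 = 12*(-24) - 24263 = -288 - 24263 = -24551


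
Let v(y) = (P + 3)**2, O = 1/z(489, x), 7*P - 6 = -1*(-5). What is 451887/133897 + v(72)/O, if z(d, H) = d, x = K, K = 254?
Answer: 67069190655/6560953 ≈ 10222.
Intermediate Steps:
P = 11/7 (P = 6/7 + (-1*(-5))/7 = 6/7 + (1/7)*5 = 6/7 + 5/7 = 11/7 ≈ 1.5714)
x = 254
O = 1/489 ≈ 0.0020450
v(y) = 1024/49 (v(y) = (11/7 + 3)**2 = (32/7)**2 = 1024/49)
451887/133897 + v(72)/O = 451887/133897 + 1024/(49*(1/489)) = 451887*(1/133897) + (1024/49)*489 = 451887/133897 + 500736/49 = 67069190655/6560953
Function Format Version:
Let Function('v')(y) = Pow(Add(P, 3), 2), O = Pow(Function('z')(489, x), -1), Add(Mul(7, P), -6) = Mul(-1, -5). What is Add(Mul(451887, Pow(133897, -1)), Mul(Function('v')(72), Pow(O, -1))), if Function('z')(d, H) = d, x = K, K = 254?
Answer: Rational(67069190655, 6560953) ≈ 10222.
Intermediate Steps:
P = Rational(11, 7) (P = Add(Rational(6, 7), Mul(Rational(1, 7), Mul(-1, -5))) = Add(Rational(6, 7), Mul(Rational(1, 7), 5)) = Add(Rational(6, 7), Rational(5, 7)) = Rational(11, 7) ≈ 1.5714)
x = 254
O = Rational(1, 489) (O = Pow(489, -1) = Rational(1, 489) ≈ 0.0020450)
Function('v')(y) = Rational(1024, 49) (Function('v')(y) = Pow(Add(Rational(11, 7), 3), 2) = Pow(Rational(32, 7), 2) = Rational(1024, 49))
Add(Mul(451887, Pow(133897, -1)), Mul(Function('v')(72), Pow(O, -1))) = Add(Mul(451887, Pow(133897, -1)), Mul(Rational(1024, 49), Pow(Rational(1, 489), -1))) = Add(Mul(451887, Rational(1, 133897)), Mul(Rational(1024, 49), 489)) = Add(Rational(451887, 133897), Rational(500736, 49)) = Rational(67069190655, 6560953)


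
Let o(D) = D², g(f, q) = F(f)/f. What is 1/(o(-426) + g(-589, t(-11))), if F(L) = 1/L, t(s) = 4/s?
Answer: 346921/62957835397 ≈ 5.5104e-6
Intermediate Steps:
g(f, q) = f⁻² (g(f, q) = 1/(f*f) = f⁻²)
1/(o(-426) + g(-589, t(-11))) = 1/((-426)² + (-589)⁻²) = 1/(181476 + 1/346921) = 1/(62957835397/346921) = 346921/62957835397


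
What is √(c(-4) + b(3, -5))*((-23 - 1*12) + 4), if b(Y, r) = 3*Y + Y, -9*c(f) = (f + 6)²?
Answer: -62*√26/3 ≈ -105.38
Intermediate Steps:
c(f) = -(6 + f)²/9 (c(f) = -(f + 6)²/9 = -(6 + f)²/9)
b(Y, r) = 4*Y
√(c(-4) + b(3, -5))*((-23 - 1*12) + 4) = √(-(6 - 4)²/9 + 4*3)*((-23 - 1*12) + 4) = √(-⅑*2² + 12)*((-23 - 12) + 4) = √(-⅑*4 + 12)*(-35 + 4) = √(-4/9 + 12)*(-31) = √(104/9)*(-31) = (2*√26/3)*(-31) = -62*√26/3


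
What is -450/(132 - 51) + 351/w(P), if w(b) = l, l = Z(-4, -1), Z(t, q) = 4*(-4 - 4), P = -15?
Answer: -4759/288 ≈ -16.524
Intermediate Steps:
Z(t, q) = -32 (Z(t, q) = 4*(-8) = -32)
l = -32
w(b) = -32
-450/(132 - 51) + 351/w(P) = -450/(132 - 51) + 351/(-32) = -450/81 + 351*(-1/32) = -450*1/81 - 351/32 = -50/9 - 351/32 = -4759/288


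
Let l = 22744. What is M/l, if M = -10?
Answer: -5/11372 ≈ -0.00043968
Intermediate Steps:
M/l = -10/22744 = (1/22744)*(-10) = -5/11372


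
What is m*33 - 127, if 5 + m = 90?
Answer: 2678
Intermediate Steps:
m = 85 (m = -5 + 90 = 85)
m*33 - 127 = 85*33 - 127 = 2805 - 127 = 2678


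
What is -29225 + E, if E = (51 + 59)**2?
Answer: -17125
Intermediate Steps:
E = 12100 (E = 110**2 = 12100)
-29225 + E = -29225 + 12100 = -17125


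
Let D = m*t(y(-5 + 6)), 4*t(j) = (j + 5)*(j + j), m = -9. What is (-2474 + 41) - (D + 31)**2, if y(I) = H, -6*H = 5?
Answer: -294841/64 ≈ -4606.9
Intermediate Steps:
H = -5/6 (H = -1/6*5 = -5/6 ≈ -0.83333)
y(I) = -5/6
t(j) = j*(5 + j)/2 (t(j) = ((j + 5)*(j + j))/4 = ((5 + j)*(2*j))/4 = (2*j*(5 + j))/4 = j*(5 + j)/2)
D = 125/8 (D = -9*(-5)*(5 - 5/6)/(2*6) = -9*(-5)*25/(2*6*6) = -9*(-125/72) = 125/8 ≈ 15.625)
(-2474 + 41) - (D + 31)**2 = (-2474 + 41) - (125/8 + 31)**2 = -2433 - (373/8)**2 = -2433 - 1*139129/64 = -2433 - 139129/64 = -294841/64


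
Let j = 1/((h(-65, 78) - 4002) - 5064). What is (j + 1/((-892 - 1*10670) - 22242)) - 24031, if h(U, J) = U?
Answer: -7417512412979/308664324 ≈ -24031.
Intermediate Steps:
j = -1/9131 (j = 1/((-65 - 4002) - 5064) = 1/(-4067 - 5064) = 1/(-9131) = -1/9131 ≈ -0.00010952)
(j + 1/((-892 - 1*10670) - 22242)) - 24031 = (-1/9131 + 1/((-892 - 1*10670) - 22242)) - 24031 = (-1/9131 + 1/((-892 - 10670) - 22242)) - 24031 = (-1/9131 + 1/(-11562 - 22242)) - 24031 = (-1/9131 + 1/(-33804)) - 24031 = (-1/9131 - 1/33804) - 24031 = -42935/308664324 - 24031 = -7417512412979/308664324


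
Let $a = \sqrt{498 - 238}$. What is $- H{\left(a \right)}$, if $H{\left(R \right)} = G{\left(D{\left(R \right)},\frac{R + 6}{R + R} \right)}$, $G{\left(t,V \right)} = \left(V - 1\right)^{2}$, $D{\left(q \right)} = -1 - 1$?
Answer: $- \frac{37}{130} + \frac{3 \sqrt{65}}{130} \approx -0.098563$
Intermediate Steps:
$D{\left(q \right)} = -2$
$a = 2 \sqrt{65}$ ($a = \sqrt{260} = 2 \sqrt{65} \approx 16.125$)
$G{\left(t,V \right)} = \left(-1 + V\right)^{2}$
$H{\left(R \right)} = \left(-1 + \frac{6 + R}{2 R}\right)^{2}$ ($H{\left(R \right)} = \left(-1 + \frac{R + 6}{R + R}\right)^{2} = \left(-1 + \frac{6 + R}{2 R}\right)^{2}$)
$- H{\left(a \right)} = - \frac{\left(-6 + 2 \sqrt{65}\right)^{2}}{4 \cdot 260} = - \frac{\left(-6 + 2 \sqrt{65}\right)^{2}}{1040}$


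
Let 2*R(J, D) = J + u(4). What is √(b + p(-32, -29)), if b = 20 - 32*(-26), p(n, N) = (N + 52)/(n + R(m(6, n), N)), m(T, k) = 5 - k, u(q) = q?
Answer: 5*√34 ≈ 29.155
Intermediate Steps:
R(J, D) = 2 + J/2 (R(J, D) = (J + 4)/2 = (4 + J)/2 = 2 + J/2)
p(n, N) = (52 + N)/(9/2 + n/2) (p(n, N) = (N + 52)/(n + (2 + (5 - n)/2)) = (52 + N)/(n + (2 + (5/2 - n/2))) = (52 + N)/(n + (9/2 - n/2)) = (52 + N)/(9/2 + n/2))
b = 852 (b = 20 + 832 = 852)
√(b + p(-32, -29)) = √(852 + 2*(52 - 29)/(9 - 32)) = √(852 + 2*23/(-23)) = √(852 + 2*(-1/23)*23) = √(852 - 2) = √850 = 5*√34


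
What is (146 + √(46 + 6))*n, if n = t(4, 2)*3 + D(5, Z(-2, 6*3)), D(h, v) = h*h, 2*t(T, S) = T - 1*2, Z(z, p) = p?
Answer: 4088 + 56*√13 ≈ 4289.9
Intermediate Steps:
t(T, S) = -1 + T/2 (t(T, S) = (T - 1*2)/2 = (T - 2)/2 = (-2 + T)/2 = -1 + T/2)
D(h, v) = h²
n = 28 (n = (-1 + (½)*4)*3 + 5² = (-1 + 2)*3 + 25 = 1*3 + 25 = 3 + 25 = 28)
(146 + √(46 + 6))*n = (146 + √(46 + 6))*28 = (146 + √52)*28 = (146 + 2*√13)*28 = 4088 + 56*√13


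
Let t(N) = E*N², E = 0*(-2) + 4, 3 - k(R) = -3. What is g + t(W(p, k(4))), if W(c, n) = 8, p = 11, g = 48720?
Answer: 48976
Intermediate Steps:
k(R) = 6 (k(R) = 3 - 1*(-3) = 3 + 3 = 6)
E = 4 (E = 0 + 4 = 4)
t(N) = 4*N²
g + t(W(p, k(4))) = 48720 + 4*8² = 48720 + 4*64 = 48720 + 256 = 48976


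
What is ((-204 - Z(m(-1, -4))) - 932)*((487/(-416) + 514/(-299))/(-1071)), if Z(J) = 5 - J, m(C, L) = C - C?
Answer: -4506787/1463904 ≈ -3.0786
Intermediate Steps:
m(C, L) = 0
((-204 - Z(m(-1, -4))) - 932)*((487/(-416) + 514/(-299))/(-1071)) = ((-204 - (5 - 1*0)) - 932)*((487/(-416) + 514/(-299))/(-1071)) = ((-204 - (5 + 0)) - 932)*((487*(-1/416) + 514*(-1/299))*(-1/1071)) = ((-204 - 1*5) - 932)*((-487/416 - 514/299)*(-1/1071)) = ((-204 - 5) - 932)*(-27649/9568*(-1/1071)) = (-209 - 932)*(27649/10247328) = -1141*27649/10247328 = -4506787/1463904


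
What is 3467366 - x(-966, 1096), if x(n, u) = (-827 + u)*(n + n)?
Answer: 3987074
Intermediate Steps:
x(n, u) = 2*n*(-827 + u) (x(n, u) = (-827 + u)*(2*n) = 2*n*(-827 + u))
3467366 - x(-966, 1096) = 3467366 - 2*(-966)*(-827 + 1096) = 3467366 - 2*(-966)*269 = 3467366 - 1*(-519708) = 3467366 + 519708 = 3987074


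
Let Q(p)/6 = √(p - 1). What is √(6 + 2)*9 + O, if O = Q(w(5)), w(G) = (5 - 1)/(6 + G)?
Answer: 18*√2 + 6*I*√77/11 ≈ 25.456 + 4.7863*I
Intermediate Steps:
w(G) = 4/(6 + G)
Q(p) = 6*√(-1 + p) (Q(p) = 6*√(p - 1) = 6*√(-1 + p))
O = 6*I*√77/11 (O = 6*√(-1 + 4/(6 + 5)) = 6*√(-1 + 4/11) = 6*√(-7/11) = 6*(I*√77/11) = 6*I*√77/11 ≈ 4.7863*I)
√(6 + 2)*9 + O = √(6 + 2)*9 + 6*I*√77/11 = √8*9 + 6*I*√77/11 = (2*√2)*9 + 6*I*√77/11 = 18*√2 + 6*I*√77/11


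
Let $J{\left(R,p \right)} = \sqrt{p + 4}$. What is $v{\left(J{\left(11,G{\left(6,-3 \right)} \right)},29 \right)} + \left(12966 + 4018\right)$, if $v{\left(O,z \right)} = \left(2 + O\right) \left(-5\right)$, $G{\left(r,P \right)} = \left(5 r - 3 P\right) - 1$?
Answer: $16974 - 5 \sqrt{42} \approx 16942.0$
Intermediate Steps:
$G{\left(r,P \right)} = -1 - 3 P + 5 r$ ($G{\left(r,P \right)} = \left(- 3 P + 5 r\right) - 1 = -1 - 3 P + 5 r$)
$J{\left(R,p \right)} = \sqrt{4 + p}$
$v{\left(O,z \right)} = -10 - 5 O$
$v{\left(J{\left(11,G{\left(6,-3 \right)} \right)},29 \right)} + \left(12966 + 4018\right) = \left(-10 - 5 \sqrt{4 - -38}\right) + \left(12966 + 4018\right) = \left(-10 - 5 \sqrt{4 + \left(-1 + 9 + 30\right)}\right) + 16984 = \left(-10 - 5 \sqrt{4 + 38}\right) + 16984 = \left(-10 - 5 \sqrt{42}\right) + 16984 = 16974 - 5 \sqrt{42}$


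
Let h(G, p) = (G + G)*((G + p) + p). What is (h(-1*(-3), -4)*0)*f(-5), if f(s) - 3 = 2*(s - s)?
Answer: 0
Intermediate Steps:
f(s) = 3 (f(s) = 3 + 2*(s - s) = 3 + 2*0 = 3 + 0 = 3)
h(G, p) = 2*G*(G + 2*p) (h(G, p) = (2*G)*(G + 2*p) = 2*G*(G + 2*p))
(h(-1*(-3), -4)*0)*f(-5) = ((2*(-1*(-3))*(-1*(-3) + 2*(-4)))*0)*3 = ((2*3*(3 - 8))*0)*3 = ((2*3*(-5))*0)*3 = -30*0*3 = 0*3 = 0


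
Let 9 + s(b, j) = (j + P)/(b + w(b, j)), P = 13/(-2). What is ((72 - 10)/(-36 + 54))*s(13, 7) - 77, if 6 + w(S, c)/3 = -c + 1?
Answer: -44743/414 ≈ -108.07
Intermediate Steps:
w(S, c) = -15 - 3*c (w(S, c) = -18 + 3*(-c + 1) = -18 + 3*(1 - c) = -18 + (3 - 3*c) = -15 - 3*c)
P = -13/2 (P = 13*(-1/2) = -13/2 ≈ -6.5000)
s(b, j) = -9 + (-13/2 + j)/(-15 + b - 3*j) (s(b, j) = -9 + (j - 13/2)/(b + (-15 - 3*j)) = -9 + (-13/2 + j)/(-15 + b - 3*j))
((72 - 10)/(-36 + 54))*s(13, 7) - 77 = ((72 - 10)/(-36 + 54))*((-257 - 56*7 + 18*13)/(2*(15 - 1*13 + 3*7))) - 77 = (62/18)*((-257 - 392 + 234)/(2*(15 - 13 + 21))) - 77 = (62*(1/18))*((1/2)*(-415)/23) - 77 = 31*((1/2)*(1/23)*(-415))/9 - 77 = (31/9)*(-415/46) - 77 = -12865/414 - 77 = -44743/414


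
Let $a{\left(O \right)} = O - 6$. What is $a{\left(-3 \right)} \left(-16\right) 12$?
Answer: $1728$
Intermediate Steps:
$a{\left(O \right)} = -6 + O$
$a{\left(-3 \right)} \left(-16\right) 12 = \left(-6 - 3\right) \left(-16\right) 12 = \left(-9\right) \left(-16\right) 12 = 144 \cdot 12 = 1728$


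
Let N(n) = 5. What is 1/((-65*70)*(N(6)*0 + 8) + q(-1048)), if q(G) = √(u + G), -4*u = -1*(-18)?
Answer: -14560/529984421 - I*√4210/2649922105 ≈ -2.7473e-5 - 2.4485e-8*I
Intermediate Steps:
u = -9/2 (u = -(-1)*(-18)/4 = -¼*18 = -9/2 ≈ -4.5000)
q(G) = √(-9/2 + G)
1/((-65*70)*(N(6)*0 + 8) + q(-1048)) = 1/((-65*70)*(5*0 + 8) + √(-18 + 4*(-1048))/2) = 1/(-4550*(0 + 8) + √(-18 - 4192)/2) = 1/(-4550*8 + √(-4210)/2) = 1/(-36400 + (I*√4210)/2) = 1/(-36400 + I*√4210/2)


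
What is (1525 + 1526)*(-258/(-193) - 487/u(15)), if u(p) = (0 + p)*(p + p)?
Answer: 7494951/9650 ≈ 776.68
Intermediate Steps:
u(p) = 2*p² (u(p) = p*(2*p) = 2*p²)
(1525 + 1526)*(-258/(-193) - 487/u(15)) = (1525 + 1526)*(-258/(-193) - 487/(2*15²)) = 3051*(-258*(-1/193) - 487/(2*225)) = 3051*(258/193 - 487/450) = 3051*(22109/86850) = 7494951/9650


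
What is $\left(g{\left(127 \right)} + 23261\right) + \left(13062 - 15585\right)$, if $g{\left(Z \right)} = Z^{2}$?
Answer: $36867$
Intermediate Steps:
$\left(g{\left(127 \right)} + 23261\right) + \left(13062 - 15585\right) = \left(127^{2} + 23261\right) + \left(13062 - 15585\right) = \left(16129 + 23261\right) + \left(13062 - 15585\right) = 39390 - 2523 = 36867$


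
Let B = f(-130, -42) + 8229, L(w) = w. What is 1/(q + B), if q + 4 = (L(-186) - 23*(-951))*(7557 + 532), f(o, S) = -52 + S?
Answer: 1/175434274 ≈ 5.7001e-9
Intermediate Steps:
q = 175426139 (q = -4 + (-186 - 23*(-951))*(7557 + 532) = -4 + (-186 + 21873)*8089 = -4 + 21687*8089 = -4 + 175426143 = 175426139)
B = 8135 (B = (-52 - 42) + 8229 = -94 + 8229 = 8135)
1/(q + B) = 1/(175426139 + 8135) = 1/175434274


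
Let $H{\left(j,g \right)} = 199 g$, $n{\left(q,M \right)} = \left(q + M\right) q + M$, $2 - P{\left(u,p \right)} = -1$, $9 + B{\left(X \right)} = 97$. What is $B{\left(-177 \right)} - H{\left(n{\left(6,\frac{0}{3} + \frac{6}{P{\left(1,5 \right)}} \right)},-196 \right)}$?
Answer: $39092$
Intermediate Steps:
$B{\left(X \right)} = 88$ ($B{\left(X \right)} = -9 + 97 = 88$)
$P{\left(u,p \right)} = 3$ ($P{\left(u,p \right)} = 2 - -1 = 2 + 1 = 3$)
$n{\left(q,M \right)} = M + q \left(M + q\right)$ ($n{\left(q,M \right)} = \left(M + q\right) q + M = q \left(M + q\right) + M = M + q \left(M + q\right)$)
$B{\left(-177 \right)} - H{\left(n{\left(6,\frac{0}{3} + \frac{6}{P{\left(1,5 \right)}} \right)},-196 \right)} = 88 - 199 \left(-196\right) = 88 - -39004 = 88 + 39004 = 39092$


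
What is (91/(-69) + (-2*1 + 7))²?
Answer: 64516/4761 ≈ 13.551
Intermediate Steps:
(91/(-69) + (-2*1 + 7))² = (91*(-1/69) + (-2 + 7))² = (-91/69 + 5)² = (254/69)² = 64516/4761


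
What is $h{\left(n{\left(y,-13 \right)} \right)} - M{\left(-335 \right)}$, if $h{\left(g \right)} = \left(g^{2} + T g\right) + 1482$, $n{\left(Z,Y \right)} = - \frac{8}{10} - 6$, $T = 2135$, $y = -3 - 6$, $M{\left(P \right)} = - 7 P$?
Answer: $- \frac{383369}{25} \approx -15335.0$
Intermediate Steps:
$y = -9$ ($y = -3 - 6 = -9$)
$n{\left(Z,Y \right)} = - \frac{34}{5}$ ($n{\left(Z,Y \right)} = \left(-8\right) \frac{1}{10} - 6 = - \frac{4}{5} - 6 = - \frac{34}{5}$)
$h{\left(g \right)} = 1482 + g^{2} + 2135 g$ ($h{\left(g \right)} = \left(g^{2} + 2135 g\right) + 1482 = 1482 + g^{2} + 2135 g$)
$h{\left(n{\left(y,-13 \right)} \right)} - M{\left(-335 \right)} = \left(1482 + \left(- \frac{34}{5}\right)^{2} + 2135 \left(- \frac{34}{5}\right)\right) - \left(-7\right) \left(-335\right) = \left(1482 + \frac{1156}{25} - 14518\right) - 2345 = - \frac{324744}{25} - 2345 = - \frac{383369}{25}$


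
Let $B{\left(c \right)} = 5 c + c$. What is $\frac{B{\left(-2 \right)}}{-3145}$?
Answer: $\frac{12}{3145} \approx 0.0038156$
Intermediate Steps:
$B{\left(c \right)} = 6 c$
$\frac{B{\left(-2 \right)}}{-3145} = \frac{6 \left(-2\right)}{-3145} = \left(-12\right) \left(- \frac{1}{3145}\right) = \frac{12}{3145}$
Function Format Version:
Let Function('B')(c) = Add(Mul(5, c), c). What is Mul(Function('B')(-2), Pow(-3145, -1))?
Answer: Rational(12, 3145) ≈ 0.0038156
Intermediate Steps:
Function('B')(c) = Mul(6, c)
Mul(Function('B')(-2), Pow(-3145, -1)) = Mul(Mul(6, -2), Pow(-3145, -1)) = Mul(-12, Rational(-1, 3145)) = Rational(12, 3145)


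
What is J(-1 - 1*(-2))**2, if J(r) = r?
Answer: 1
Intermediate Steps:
J(-1 - 1*(-2))**2 = (-1 - 1*(-2))**2 = (-1 + 2)**2 = 1**2 = 1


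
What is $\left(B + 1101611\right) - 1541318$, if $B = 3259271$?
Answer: $2819564$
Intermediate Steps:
$\left(B + 1101611\right) - 1541318 = \left(3259271 + 1101611\right) - 1541318 = 4360882 - 1541318 = 2819564$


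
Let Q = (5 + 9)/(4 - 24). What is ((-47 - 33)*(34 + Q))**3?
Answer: -18906130944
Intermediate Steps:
Q = -7/10 (Q = 14/(-20) = 14*(-1/20) = -7/10 ≈ -0.70000)
((-47 - 33)*(34 + Q))**3 = ((-47 - 33)*(34 - 7/10))**3 = (-80*333/10)**3 = (-2664)**3 = -18906130944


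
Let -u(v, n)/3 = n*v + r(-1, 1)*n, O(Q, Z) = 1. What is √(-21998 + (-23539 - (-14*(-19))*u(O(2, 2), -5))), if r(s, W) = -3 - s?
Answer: I*√41547 ≈ 203.83*I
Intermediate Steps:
u(v, n) = 6*n - 3*n*v (u(v, n) = -3*(n*v + (-3 - 1*(-1))*n) = -3*(n*v + (-3 + 1)*n) = -3*(n*v - 2*n) = -3*(-2*n + n*v) = 6*n - 3*n*v)
√(-21998 + (-23539 - (-14*(-19))*u(O(2, 2), -5))) = √(-21998 + (-23539 - (-14*(-19))*3*(-5)*(2 - 1*1))) = √(-21998 + (-23539 - 266*3*(-5)*(2 - 1))) = √(-21998 + (-23539 - 266*3*(-5)*1)) = √(-21998 + (-23539 - 266*(-15))) = √(-21998 + (-23539 - 1*(-3990))) = √(-21998 + (-23539 + 3990)) = √(-21998 - 19549) = √(-41547) = I*√41547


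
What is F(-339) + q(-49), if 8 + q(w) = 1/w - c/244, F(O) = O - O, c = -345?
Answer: -78987/11956 ≈ -6.6065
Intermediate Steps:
F(O) = 0
q(w) = -1607/244 + 1/w (q(w) = -8 + (1/w - (-345)/244) = -8 + (1/w - 1*(-345/244)) = -8 + (1/w + 345/244) = -8 + (345/244 + 1/w) = -1607/244 + 1/w)
F(-339) + q(-49) = 0 + (-1607/244 + 1/(-49)) = 0 + (-1607/244 - 1/49) = 0 - 78987/11956 = -78987/11956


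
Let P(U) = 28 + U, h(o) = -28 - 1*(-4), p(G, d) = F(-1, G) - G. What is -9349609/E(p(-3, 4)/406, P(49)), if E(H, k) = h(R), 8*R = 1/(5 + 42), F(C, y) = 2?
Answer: 9349609/24 ≈ 3.8957e+5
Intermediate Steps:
p(G, d) = 2 - G
R = 1/376 (R = 1/(8*(5 + 42)) = (⅛)/47 = (⅛)*(1/47) = 1/376 ≈ 0.0026596)
h(o) = -24 (h(o) = -28 + 4 = -24)
E(H, k) = -24
-9349609/E(p(-3, 4)/406, P(49)) = -9349609/(-24) = -9349609*(-1/24) = 9349609/24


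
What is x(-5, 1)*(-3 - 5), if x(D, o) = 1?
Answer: -8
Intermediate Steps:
x(-5, 1)*(-3 - 5) = 1*(-3 - 5) = 1*(-8) = -8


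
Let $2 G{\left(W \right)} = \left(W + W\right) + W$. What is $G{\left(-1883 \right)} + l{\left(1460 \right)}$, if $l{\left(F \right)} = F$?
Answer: $- \frac{2729}{2} \approx -1364.5$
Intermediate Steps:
$G{\left(W \right)} = \frac{3 W}{2}$ ($G{\left(W \right)} = \frac{\left(W + W\right) + W}{2} = \frac{2 W + W}{2} = \frac{3 W}{2}$)
$G{\left(-1883 \right)} + l{\left(1460 \right)} = \frac{3}{2} \left(-1883\right) + 1460 = - \frac{5649}{2} + 1460 = - \frac{2729}{2}$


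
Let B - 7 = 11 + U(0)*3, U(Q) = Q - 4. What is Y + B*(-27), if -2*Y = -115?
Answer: -209/2 ≈ -104.50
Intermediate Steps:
Y = 115/2 (Y = -½*(-115) = 115/2 ≈ 57.500)
U(Q) = -4 + Q
B = 6 (B = 7 + (11 + (-4 + 0)*3) = 7 + (11 - 4*3) = 7 + (11 - 12) = 7 - 1 = 6)
Y + B*(-27) = 115/2 + 6*(-27) = 115/2 - 162 = -209/2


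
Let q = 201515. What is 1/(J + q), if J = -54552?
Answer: 1/146963 ≈ 6.8044e-6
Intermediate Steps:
1/(J + q) = 1/(-54552 + 201515) = 1/146963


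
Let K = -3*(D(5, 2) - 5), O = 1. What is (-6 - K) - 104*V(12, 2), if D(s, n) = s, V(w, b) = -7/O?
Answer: 722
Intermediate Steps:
V(w, b) = -7 (V(w, b) = -7/1 = -7*1 = -7)
K = 0 (K = -3*(5 - 5) = -3*0 = 0)
(-6 - K) - 104*V(12, 2) = (-6 - 1*0) - 104*(-7) = (-6 + 0) + 728 = -6 + 728 = 722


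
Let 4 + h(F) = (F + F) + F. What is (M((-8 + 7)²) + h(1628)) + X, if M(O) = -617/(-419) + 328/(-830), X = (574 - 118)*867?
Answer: 69594528659/173885 ≈ 4.0023e+5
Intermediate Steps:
X = 395352 (X = 456*867 = 395352)
M(O) = 187339/173885 (M(O) = -617*(-1/419) + 328*(-1/830) = 617/419 - 164/415 = 187339/173885)
h(F) = -4 + 3*F (h(F) = -4 + ((F + F) + F) = -4 + (2*F + F) = -4 + 3*F)
(M((-8 + 7)²) + h(1628)) + X = (187339/173885 + (-4 + 3*1628)) + 395352 = (187339/173885 + (-4 + 4884)) + 395352 = (187339/173885 + 4880) + 395352 = 848746139/173885 + 395352 = 69594528659/173885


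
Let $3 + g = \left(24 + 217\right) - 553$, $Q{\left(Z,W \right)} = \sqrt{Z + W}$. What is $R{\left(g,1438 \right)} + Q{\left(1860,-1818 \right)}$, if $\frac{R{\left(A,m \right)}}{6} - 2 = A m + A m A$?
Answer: $853395492 + \sqrt{42} \approx 8.534 \cdot 10^{8}$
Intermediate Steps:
$Q{\left(Z,W \right)} = \sqrt{W + Z}$
$g = -315$ ($g = -3 + \left(\left(24 + 217\right) - 553\right) = -3 + \left(241 - 553\right) = -3 - 312 = -315$)
$R{\left(A,m \right)} = 12 + 6 A m + 6 m A^{2}$ ($R{\left(A,m \right)} = 12 + 6 \left(A m + A m A\right) = 12 + 6 \left(A m + m A^{2}\right) = 12 + \left(6 A m + 6 m A^{2}\right) = 12 + 6 A m + 6 m A^{2}$)
$R{\left(g,1438 \right)} + Q{\left(1860,-1818 \right)} = \left(12 + 6 \left(-315\right) 1438 + 6 \cdot 1438 \left(-315\right)^{2}\right) + \sqrt{-1818 + 1860} = \left(12 - 2717820 + 6 \cdot 1438 \cdot 99225\right) + \sqrt{42} = \left(12 - 2717820 + 856113300\right) + \sqrt{42} = 853395492 + \sqrt{42}$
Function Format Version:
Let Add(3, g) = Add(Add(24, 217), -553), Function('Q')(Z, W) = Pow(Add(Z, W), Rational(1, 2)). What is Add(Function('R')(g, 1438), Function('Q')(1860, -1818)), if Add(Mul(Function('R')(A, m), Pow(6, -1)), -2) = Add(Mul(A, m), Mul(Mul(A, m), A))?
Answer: Add(853395492, Pow(42, Rational(1, 2))) ≈ 8.5340e+8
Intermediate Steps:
Function('Q')(Z, W) = Pow(Add(W, Z), Rational(1, 2))
g = -315 (g = Add(-3, Add(Add(24, 217), -553)) = Add(-3, Add(241, -553)) = Add(-3, -312) = -315)
Function('R')(A, m) = Add(12, Mul(6, A, m), Mul(6, m, Pow(A, 2))) (Function('R')(A, m) = Add(12, Mul(6, Add(Mul(A, m), Mul(Mul(A, m), A)))) = Add(12, Mul(6, Add(Mul(A, m), Mul(m, Pow(A, 2))))) = Add(12, Add(Mul(6, A, m), Mul(6, m, Pow(A, 2)))) = Add(12, Mul(6, A, m), Mul(6, m, Pow(A, 2))))
Add(Function('R')(g, 1438), Function('Q')(1860, -1818)) = Add(Add(12, Mul(6, -315, 1438), Mul(6, 1438, Pow(-315, 2))), Pow(Add(-1818, 1860), Rational(1, 2))) = Add(Add(12, -2717820, Mul(6, 1438, 99225)), Pow(42, Rational(1, 2))) = Add(Add(12, -2717820, 856113300), Pow(42, Rational(1, 2))) = Add(853395492, Pow(42, Rational(1, 2)))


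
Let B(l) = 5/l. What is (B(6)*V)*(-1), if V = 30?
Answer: -25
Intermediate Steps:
(B(6)*V)*(-1) = ((5/6)*30)*(-1) = 25*(-1) = -25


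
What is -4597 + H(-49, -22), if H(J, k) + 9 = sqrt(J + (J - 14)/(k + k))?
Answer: -4606 + I*sqrt(23023)/22 ≈ -4606.0 + 6.897*I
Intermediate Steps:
H(J, k) = -9 + sqrt(J + (-14 + J)/(2*k)) (H(J, k) = -9 + sqrt(J + (J - 14)/(k + k)) = -9 + sqrt(J + (-14 + J)/((2*k))) = -9 + sqrt(J + (-14 + J)*(1/(2*k))) = -9 + sqrt(J + (-14 + J)/(2*k)))
-4597 + H(-49, -22) = -4597 + (-9 + sqrt(2)*sqrt((-14 - 49 + 2*(-49)*(-22))/(-22))/2) = -4597 + (-9 + sqrt(2)*sqrt(-(-14 - 49 + 2156)/22)/2) = -4597 + (-9 + sqrt(2)*sqrt(-1/22*2093)/2) = -4597 + (-9 + sqrt(2)*sqrt(-2093/22)/2) = -4597 + (-9 + sqrt(2)*(I*sqrt(46046)/22)/2) = -4597 + (-9 + I*sqrt(23023)/22) = -4606 + I*sqrt(23023)/22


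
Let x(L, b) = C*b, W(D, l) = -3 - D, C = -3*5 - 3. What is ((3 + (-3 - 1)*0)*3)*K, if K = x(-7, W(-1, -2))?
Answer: 324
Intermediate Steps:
C = -18 (C = -15 - 3 = -18)
x(L, b) = -18*b
K = 36 (K = -18*(-3 - 1*(-1)) = -18*(-3 + 1) = -18*(-2) = 36)
((3 + (-3 - 1)*0)*3)*K = ((3 + (-3 - 1)*0)*3)*36 = ((3 - 4*0)*3)*36 = ((3 + 0)*3)*36 = (3*3)*36 = 9*36 = 324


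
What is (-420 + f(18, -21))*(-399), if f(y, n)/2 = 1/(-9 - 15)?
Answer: 670453/4 ≈ 1.6761e+5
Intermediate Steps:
f(y, n) = -1/12 (f(y, n) = 2/(-9 - 15) = 2/(-24) = 2*(-1/24) = -1/12)
(-420 + f(18, -21))*(-399) = (-420 - 1/12)*(-399) = -5041/12*(-399) = 670453/4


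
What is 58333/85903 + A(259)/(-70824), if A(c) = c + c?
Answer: 2043439319/3041997036 ≈ 0.67174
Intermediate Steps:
A(c) = 2*c
58333/85903 + A(259)/(-70824) = 58333/85903 + (2*259)/(-70824) = 58333*(1/85903) + 518*(-1/70824) = 58333/85903 - 259/35412 = 2043439319/3041997036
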